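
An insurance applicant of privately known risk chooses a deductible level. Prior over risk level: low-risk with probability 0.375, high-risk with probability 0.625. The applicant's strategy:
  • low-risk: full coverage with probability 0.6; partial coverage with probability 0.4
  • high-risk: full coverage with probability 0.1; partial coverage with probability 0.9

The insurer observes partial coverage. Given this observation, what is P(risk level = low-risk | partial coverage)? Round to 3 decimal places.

P(partial coverage) = 0.375·0.4 + 0.625·0.9 = 0.7125
P(low-risk | partial coverage) = (0.375·0.4) / 0.7125 = 0.15 / 0.7125 = 0.210526

0.211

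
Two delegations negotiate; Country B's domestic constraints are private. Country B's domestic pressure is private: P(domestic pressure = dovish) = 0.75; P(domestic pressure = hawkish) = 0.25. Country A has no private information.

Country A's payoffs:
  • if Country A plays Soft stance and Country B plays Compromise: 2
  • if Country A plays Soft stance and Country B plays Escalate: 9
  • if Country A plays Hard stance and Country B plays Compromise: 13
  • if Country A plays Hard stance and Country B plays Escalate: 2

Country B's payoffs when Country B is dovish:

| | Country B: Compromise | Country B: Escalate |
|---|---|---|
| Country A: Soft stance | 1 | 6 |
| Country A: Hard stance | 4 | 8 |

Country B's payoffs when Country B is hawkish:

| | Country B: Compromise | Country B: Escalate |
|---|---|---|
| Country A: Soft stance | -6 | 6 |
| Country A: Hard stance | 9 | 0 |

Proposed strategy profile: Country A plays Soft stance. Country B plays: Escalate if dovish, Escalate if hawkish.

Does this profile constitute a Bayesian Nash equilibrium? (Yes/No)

Yes

Country A plays Soft stance: E[Soft stance] = 0.75·(9) + 0.25·(9) = 9; E[Hard stance] = 2. Best-responding. ✓
Country B (domestic pressure dovish), facing Soft stance: Compromise gives 1, Escalate gives 6. Proposed Escalate is best. ✓
Country B (domestic pressure hawkish), facing Soft stance: Compromise gives -6, Escalate gives 6. Proposed Escalate is best. ✓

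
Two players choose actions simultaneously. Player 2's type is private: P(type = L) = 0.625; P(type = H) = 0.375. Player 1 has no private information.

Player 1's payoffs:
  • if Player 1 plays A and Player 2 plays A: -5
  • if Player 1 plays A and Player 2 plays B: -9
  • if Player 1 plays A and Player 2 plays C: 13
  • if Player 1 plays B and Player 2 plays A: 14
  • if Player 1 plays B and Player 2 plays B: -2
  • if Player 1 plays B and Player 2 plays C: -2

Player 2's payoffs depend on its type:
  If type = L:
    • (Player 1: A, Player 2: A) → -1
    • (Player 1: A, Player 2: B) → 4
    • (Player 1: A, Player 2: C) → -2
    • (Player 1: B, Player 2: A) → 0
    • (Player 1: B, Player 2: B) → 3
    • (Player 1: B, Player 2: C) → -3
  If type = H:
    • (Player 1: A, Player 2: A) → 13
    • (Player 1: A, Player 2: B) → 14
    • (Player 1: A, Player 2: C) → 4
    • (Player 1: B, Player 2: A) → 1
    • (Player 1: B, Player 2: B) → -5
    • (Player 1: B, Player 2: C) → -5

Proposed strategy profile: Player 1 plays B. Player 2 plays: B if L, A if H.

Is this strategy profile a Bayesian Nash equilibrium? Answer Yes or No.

Player 1 plays B: E[B] = 0.625·(-2) + 0.375·(14) = 4; E[A] = -7.5. Best-responding. ✓
Player 2 (type L), facing B: A gives 0, B gives 3, C gives -3. Proposed B is best. ✓
Player 2 (type H), facing B: A gives 1, B gives -5, C gives -5. Proposed A is best. ✓

Yes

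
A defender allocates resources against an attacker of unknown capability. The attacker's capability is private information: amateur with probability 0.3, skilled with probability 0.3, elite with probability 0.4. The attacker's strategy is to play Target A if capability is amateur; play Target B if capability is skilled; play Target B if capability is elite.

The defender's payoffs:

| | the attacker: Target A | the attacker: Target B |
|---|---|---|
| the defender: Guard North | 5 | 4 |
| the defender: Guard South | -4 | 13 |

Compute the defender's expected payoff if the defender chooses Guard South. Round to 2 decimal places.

Take the expectation over the attacker's capability, weighting each type's action by its prior probability.
E[Guard South] = 0.3·(-4) + 0.3·13 + 0.4·13 = (-1.2) + 3.9 + 5.2 = 7.9

7.90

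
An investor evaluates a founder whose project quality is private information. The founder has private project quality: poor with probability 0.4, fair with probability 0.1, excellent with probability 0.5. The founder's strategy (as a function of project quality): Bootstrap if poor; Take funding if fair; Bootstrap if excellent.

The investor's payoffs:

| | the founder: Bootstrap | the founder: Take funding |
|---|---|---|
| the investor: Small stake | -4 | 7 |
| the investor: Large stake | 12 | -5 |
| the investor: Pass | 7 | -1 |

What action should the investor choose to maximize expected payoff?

Large stake

Compute the investor's expected payoff for each action, taking the expectation over the founder's type.
E[Small stake] = 0.4·(-4) + 0.1·(7) + 0.5·(-4) = -2.9
E[Large stake] = 0.4·(12) + 0.1·(-5) + 0.5·(12) = 10.3
E[Pass] = 0.4·(7) + 0.1·(-1) + 0.5·(7) = 6.2
Best response: Large stake (10.3 is the largest).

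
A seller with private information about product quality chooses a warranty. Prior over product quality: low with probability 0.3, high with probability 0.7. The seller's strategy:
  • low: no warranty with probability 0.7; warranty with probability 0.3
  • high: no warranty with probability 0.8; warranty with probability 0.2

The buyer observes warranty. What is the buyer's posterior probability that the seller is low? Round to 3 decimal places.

P(warranty) = 0.3·0.3 + 0.7·0.2 = 0.23
P(low | warranty) = (0.3·0.3) / 0.23 = 0.09 / 0.23 = 0.391304

0.391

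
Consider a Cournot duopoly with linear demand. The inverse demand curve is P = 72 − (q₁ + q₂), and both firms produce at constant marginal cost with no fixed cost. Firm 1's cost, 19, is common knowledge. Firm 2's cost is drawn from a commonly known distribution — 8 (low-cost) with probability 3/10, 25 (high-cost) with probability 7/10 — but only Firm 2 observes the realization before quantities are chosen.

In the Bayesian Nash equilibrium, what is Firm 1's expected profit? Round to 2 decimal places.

Type-c best response for Firm 2: q₂(c) = (72 − c)/2 − q₁/2.
Firm 1 maximizes expected profit; its first-order condition is 72 − 2q₁ − E[q₂] − 19 = 0.
Substituting E[q₂] and solving: E[c₂] = 19.9, so q₁ = (72 − 2·19 + 19.9)/3 = 17.9667.
E[P] = 72 − (q₁ + E[q₂]) = 36.9667; Firm 1's expected profit = (E[P] − 19)·q₁ = (36.9667 − 19)·17.9667 = 322.801.

322.80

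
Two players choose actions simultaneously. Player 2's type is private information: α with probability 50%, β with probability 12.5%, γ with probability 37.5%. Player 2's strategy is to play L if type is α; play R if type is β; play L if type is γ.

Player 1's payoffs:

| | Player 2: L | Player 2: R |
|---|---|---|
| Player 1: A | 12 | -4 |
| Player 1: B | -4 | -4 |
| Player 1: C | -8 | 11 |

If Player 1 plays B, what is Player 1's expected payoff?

-4

E[B] = 0.5·(-4) + 0.125·(-4) + 0.375·(-4) = (-2) + (-0.5) + (-1.5) = -4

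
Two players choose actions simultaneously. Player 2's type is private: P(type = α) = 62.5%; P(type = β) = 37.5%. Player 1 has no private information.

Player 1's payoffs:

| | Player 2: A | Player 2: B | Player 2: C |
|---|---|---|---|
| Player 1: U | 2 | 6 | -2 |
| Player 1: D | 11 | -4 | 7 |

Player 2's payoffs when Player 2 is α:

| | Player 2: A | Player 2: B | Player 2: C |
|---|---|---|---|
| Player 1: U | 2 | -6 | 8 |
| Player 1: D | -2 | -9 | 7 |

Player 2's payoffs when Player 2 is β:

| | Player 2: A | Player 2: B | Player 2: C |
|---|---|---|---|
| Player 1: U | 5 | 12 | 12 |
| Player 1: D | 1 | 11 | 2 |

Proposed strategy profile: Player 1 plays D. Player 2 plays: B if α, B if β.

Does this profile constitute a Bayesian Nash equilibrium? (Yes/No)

No

A profile is a BNE iff every type of every player is best-responding given beliefs about the other side.
Player 1 plays D: E[D] = 0.625·(-4) + 0.375·(-4) = -4; E[U] = 6. Not best-responding. ✗
Player 2 (type α), facing D: A gives -2, B gives -9, C gives 7. Proposed B is not best — profitable deviation exists. ✗
Player 2 (type β), facing D: A gives 1, B gives 11, C gives 2. Proposed B is best. ✓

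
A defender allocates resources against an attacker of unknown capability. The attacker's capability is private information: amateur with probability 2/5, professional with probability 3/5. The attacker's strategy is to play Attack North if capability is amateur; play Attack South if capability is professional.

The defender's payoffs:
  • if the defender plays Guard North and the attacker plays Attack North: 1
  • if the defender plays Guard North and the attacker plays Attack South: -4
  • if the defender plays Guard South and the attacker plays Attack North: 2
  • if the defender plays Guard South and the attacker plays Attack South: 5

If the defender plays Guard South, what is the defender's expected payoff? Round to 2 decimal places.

Take the expectation over the attacker's capability, weighting each type's action by its prior probability.
E[Guard South] = 2/5·2 + 3/5·5 = 4/5 + 3 = 19/5

3.80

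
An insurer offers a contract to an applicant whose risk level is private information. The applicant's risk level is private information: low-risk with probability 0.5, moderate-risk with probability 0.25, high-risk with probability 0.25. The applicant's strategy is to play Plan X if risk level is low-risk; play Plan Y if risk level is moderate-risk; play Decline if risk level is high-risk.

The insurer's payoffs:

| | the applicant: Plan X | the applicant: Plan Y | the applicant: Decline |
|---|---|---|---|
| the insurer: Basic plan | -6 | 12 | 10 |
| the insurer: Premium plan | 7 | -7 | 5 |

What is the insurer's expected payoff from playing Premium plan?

E[Premium plan] = 0.5·7 + 0.25·(-7) + 0.25·5 = 3.5 + (-1.75) + 1.25 = 3

3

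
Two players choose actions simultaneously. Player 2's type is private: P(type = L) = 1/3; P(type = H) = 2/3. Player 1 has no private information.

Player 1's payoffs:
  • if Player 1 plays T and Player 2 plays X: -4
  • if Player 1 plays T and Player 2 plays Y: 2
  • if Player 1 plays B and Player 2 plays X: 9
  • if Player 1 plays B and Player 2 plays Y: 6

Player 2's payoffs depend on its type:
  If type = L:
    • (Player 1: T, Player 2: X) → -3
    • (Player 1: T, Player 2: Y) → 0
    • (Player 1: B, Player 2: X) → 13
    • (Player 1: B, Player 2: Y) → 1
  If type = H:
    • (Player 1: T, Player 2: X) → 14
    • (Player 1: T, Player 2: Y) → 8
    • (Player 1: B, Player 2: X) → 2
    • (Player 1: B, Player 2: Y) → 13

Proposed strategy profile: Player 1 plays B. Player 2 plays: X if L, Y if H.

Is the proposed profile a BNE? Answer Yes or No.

Yes

A profile is a BNE iff every type of every player is best-responding given beliefs about the other side.
Player 1 plays B: E[B] = 1/3·(9) + 2/3·(6) = 7; E[T] = 0. Best-responding. ✓
Player 2 (type L), facing B: X gives 13, Y gives 1. Proposed X is best. ✓
Player 2 (type H), facing B: X gives 2, Y gives 13. Proposed Y is best. ✓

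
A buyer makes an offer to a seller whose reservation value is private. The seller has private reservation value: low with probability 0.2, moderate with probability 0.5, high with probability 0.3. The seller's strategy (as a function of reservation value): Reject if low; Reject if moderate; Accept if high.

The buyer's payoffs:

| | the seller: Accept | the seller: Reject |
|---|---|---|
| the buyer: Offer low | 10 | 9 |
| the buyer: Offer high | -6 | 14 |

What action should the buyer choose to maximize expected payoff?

Offer low

Compute the buyer's expected payoff for each action, taking the expectation over the seller's type.
E[Offer low] = 0.2·(9) + 0.5·(9) + 0.3·(10) = 9.3
E[Offer high] = 0.2·(14) + 0.5·(14) + 0.3·(-6) = 8
Best response: Offer low (9.3 is the largest).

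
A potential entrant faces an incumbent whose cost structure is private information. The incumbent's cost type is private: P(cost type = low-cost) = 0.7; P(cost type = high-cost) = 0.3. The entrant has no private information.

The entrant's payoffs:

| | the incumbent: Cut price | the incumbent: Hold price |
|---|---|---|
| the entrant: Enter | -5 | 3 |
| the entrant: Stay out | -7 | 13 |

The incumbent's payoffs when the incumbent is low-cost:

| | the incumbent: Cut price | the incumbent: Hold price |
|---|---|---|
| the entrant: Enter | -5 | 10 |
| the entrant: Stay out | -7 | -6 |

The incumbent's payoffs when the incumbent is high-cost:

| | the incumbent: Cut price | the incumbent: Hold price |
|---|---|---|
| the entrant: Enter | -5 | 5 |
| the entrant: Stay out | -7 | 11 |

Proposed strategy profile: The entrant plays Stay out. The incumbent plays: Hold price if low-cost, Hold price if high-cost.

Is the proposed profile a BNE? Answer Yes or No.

The entrant plays Stay out: E[Stay out] = 0.7·(13) + 0.3·(13) = 13; E[Enter] = 3. Best-responding. ✓
The incumbent (cost type low-cost), facing Stay out: Cut price gives -7, Hold price gives -6. Proposed Hold price is best. ✓
The incumbent (cost type high-cost), facing Stay out: Cut price gives -7, Hold price gives 11. Proposed Hold price is best. ✓

Yes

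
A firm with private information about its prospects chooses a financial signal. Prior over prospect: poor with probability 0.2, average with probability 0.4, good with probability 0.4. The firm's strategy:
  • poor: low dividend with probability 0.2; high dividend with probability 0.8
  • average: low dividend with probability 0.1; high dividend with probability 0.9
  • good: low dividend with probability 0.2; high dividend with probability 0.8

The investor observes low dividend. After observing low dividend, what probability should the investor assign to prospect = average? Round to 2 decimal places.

0.25

P(low dividend) = 0.2·0.2 + 0.4·0.1 + 0.4·0.2 = 0.16
P(average | low dividend) = (0.4·0.1) / 0.16 = 0.04 / 0.16 = 0.25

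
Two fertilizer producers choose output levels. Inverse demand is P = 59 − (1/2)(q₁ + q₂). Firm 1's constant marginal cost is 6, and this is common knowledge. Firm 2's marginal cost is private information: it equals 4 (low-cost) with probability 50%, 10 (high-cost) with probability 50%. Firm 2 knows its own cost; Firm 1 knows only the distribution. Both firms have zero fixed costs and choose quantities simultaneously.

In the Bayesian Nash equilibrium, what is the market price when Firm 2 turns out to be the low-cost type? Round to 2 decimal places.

22.50

Each type of Firm 2 best-responds to q₁; Firm 1 best-responds to the expected q₂ over Firm 2's types.
Firm 2 with cost c maximizes (59 − (1/2)(q₁+q₂) − c)·q₂, giving q₂(c) = (59 − c − (1/2)q₁).
E[c₂] = 0.5·4 + 0.5·10 = 7
Firm 1's FOC against E[q₂] yields q₁ = (59 − 2·6 + E[c₂])/(3/2) = (59 − 12 + 7)/(3/2) = 36.
q₂(low-cost) = 37, so P = 59 − (1/2)·(36 + 37) = 22.5.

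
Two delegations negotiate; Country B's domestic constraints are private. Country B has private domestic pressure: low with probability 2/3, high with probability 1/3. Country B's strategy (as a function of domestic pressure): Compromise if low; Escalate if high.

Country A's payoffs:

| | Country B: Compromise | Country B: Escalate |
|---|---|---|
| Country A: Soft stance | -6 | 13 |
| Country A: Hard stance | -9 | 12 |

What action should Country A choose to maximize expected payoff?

E[Soft stance] = 2/3·(-6) + 1/3·(13) = 1/3
E[Hard stance] = 2/3·(-9) + 1/3·(12) = -2
Best response: Soft stance (1/3 is the largest).

Soft stance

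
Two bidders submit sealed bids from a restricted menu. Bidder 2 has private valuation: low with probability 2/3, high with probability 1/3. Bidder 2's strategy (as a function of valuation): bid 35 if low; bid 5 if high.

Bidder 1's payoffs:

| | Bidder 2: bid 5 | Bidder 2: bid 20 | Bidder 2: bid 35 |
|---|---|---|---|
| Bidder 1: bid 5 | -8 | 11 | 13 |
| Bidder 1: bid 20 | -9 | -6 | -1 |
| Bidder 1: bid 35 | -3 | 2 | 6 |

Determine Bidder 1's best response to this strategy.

E[bid 5] = 2/3·(13) + 1/3·(-8) = 6
E[bid 20] = 2/3·(-1) + 1/3·(-9) = -11/3
E[bid 35] = 2/3·(6) + 1/3·(-3) = 3
Best response: bid 5 (6 is the largest).

bid 5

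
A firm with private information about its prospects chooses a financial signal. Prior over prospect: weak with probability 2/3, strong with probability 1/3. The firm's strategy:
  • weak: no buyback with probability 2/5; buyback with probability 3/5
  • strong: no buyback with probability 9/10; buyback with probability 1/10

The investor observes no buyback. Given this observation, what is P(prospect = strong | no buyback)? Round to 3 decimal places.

P(no buyback) = (2/3)·(2/5) + (1/3)·(9/10) = 17/30
P(strong | no buyback) = ((1/3)·(9/10)) / (17/30) = (3/10) / (17/30) = 9/17

0.529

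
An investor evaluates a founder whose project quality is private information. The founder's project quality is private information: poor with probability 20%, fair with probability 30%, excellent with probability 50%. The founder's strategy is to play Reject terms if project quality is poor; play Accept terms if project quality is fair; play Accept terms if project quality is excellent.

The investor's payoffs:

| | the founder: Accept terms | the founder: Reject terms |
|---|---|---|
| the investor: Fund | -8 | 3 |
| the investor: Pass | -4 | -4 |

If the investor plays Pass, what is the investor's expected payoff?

-4

E[Pass] = 0.2·(-4) + 0.3·(-4) + 0.5·(-4) = (-0.8) + (-1.2) + (-2) = -4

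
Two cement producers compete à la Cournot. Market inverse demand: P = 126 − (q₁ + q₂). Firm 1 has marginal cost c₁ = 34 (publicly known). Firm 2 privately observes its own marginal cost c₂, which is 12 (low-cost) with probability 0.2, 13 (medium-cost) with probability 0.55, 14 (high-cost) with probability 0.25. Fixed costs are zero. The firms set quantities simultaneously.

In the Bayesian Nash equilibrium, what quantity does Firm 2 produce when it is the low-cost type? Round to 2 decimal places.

Firm 2 with cost c maximizes (126 − (q₁+q₂) − c)·q₂, giving q₂(c) = (126 − c − q₁)/2.
E[c₂] = 0.2·12 + 0.55·13 + 0.25·14 = 13.05
Firm 1's FOC against E[q₂] yields q₁ = (126 − 2·34 + E[c₂])/3 = (126 − 68 + 13.05)/3 = 23.6833.
q₂(low-cost) = (126 − 12 − 23.6833)/2 = 45.1583.

45.16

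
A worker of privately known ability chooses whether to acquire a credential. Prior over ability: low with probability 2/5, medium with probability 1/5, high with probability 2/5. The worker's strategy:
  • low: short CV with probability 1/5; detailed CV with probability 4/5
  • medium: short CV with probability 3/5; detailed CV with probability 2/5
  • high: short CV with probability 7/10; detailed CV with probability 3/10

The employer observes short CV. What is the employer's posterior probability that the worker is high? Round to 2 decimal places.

0.58

P(short CV) = (2/5)·(1/5) + (1/5)·(3/5) + (2/5)·(7/10) = 12/25
P(high | short CV) = ((2/5)·(7/10)) / (12/25) = (7/25) / (12/25) = 7/12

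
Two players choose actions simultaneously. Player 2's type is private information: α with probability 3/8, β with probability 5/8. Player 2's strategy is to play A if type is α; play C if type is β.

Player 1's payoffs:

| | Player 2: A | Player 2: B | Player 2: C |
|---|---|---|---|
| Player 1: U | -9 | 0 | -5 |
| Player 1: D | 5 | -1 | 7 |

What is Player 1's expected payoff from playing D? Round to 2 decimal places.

6.25

E[D] = 3/8·5 + 5/8·7 = 15/8 + 35/8 = 25/4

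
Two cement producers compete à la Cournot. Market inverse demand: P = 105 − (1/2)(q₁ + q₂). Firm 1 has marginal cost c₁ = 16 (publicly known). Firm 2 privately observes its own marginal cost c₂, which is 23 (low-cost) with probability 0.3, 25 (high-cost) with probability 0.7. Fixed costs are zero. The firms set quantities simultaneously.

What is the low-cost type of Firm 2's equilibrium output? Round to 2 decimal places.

49.53

Type-c best response for Firm 2: q₂(c) = (105 − c) − q₁/2.
Firm 1 maximizes expected profit; its first-order condition is 105 − q₁ − (1/2)E[q₂] − 16 = 0.
Substituting E[q₂] and solving: E[c₂] = 24.4, so q₁ = (105 − 2·16 + 24.4)/(3/2) = 64.9333.
q₂(low-cost) = (105 − 23 − (1/2)·64.9333) = 49.5333.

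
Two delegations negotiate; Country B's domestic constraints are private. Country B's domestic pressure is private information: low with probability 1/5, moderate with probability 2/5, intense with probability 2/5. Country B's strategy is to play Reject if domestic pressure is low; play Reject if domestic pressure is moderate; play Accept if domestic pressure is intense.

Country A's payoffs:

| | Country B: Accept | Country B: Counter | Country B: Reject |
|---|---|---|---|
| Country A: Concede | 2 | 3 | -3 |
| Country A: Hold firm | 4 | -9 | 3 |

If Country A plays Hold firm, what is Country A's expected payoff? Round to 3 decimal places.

3.400

E[Hold firm] = 1/5·3 + 2/5·3 + 2/5·4 = 3/5 + 6/5 + 8/5 = 17/5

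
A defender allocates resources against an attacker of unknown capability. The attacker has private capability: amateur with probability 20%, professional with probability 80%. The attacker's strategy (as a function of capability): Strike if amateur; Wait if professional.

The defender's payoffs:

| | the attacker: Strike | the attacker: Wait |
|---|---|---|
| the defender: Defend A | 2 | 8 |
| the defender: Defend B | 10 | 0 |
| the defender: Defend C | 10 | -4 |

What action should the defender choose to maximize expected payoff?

E[Defend A] = 0.2·(2) + 0.8·(8) = 6.8
E[Defend B] = 0.2·(10) + 0.8·(0) = 2
E[Defend C] = 0.2·(10) + 0.8·(-4) = -1.2
Best response: Defend A (6.8 is the largest).

Defend A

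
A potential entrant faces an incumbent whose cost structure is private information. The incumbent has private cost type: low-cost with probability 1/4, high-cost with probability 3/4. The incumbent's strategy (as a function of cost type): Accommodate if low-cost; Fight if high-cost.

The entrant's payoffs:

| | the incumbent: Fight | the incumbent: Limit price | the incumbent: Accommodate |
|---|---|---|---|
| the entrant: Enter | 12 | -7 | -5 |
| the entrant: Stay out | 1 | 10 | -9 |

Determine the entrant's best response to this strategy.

Enter

Compute the entrant's expected payoff for each action, taking the expectation over the incumbent's type.
E[Enter] = 1/4·(-5) + 3/4·(12) = 31/4
E[Stay out] = 1/4·(-9) + 3/4·(1) = -3/2
Best response: Enter (31/4 is the largest).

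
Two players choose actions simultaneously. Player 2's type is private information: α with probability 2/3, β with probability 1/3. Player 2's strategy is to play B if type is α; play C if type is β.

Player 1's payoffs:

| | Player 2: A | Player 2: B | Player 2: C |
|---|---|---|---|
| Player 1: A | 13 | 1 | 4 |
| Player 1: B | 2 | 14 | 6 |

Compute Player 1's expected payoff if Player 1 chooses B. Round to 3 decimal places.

11.333

E[B] = 2/3·14 + 1/3·6 = 28/3 + 2 = 34/3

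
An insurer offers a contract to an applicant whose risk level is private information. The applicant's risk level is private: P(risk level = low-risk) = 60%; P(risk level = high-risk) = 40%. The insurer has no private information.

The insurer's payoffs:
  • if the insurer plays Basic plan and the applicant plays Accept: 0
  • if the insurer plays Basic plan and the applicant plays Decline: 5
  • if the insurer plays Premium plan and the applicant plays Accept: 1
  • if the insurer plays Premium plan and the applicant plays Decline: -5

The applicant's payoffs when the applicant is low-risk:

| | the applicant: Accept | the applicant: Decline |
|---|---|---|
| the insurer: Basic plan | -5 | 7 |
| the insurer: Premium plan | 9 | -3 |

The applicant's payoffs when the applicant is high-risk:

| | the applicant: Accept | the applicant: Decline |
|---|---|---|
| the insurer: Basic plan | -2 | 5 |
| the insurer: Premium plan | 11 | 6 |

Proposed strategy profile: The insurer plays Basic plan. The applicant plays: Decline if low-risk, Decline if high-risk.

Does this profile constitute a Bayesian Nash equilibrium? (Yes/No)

The insurer plays Basic plan: E[Basic plan] = 0.6·(5) + 0.4·(5) = 5; E[Premium plan] = -5. Best-responding. ✓
The applicant (risk level low-risk), facing Basic plan: Accept gives -5, Decline gives 7. Proposed Decline is best. ✓
The applicant (risk level high-risk), facing Basic plan: Accept gives -2, Decline gives 5. Proposed Decline is best. ✓

Yes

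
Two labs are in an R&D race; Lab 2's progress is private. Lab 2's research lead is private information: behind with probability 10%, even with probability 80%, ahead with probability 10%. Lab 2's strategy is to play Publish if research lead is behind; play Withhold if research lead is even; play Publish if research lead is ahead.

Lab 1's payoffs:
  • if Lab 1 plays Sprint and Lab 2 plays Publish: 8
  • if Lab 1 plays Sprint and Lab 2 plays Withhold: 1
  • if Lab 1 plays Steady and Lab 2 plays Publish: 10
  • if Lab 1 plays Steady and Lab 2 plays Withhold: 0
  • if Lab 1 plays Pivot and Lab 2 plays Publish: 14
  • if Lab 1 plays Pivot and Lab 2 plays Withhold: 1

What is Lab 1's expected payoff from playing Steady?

2

Take the expectation over Lab 2's research lead, weighting each type's action by its prior probability.
E[Steady] = 0.1·10 + 0.8·0 + 0.1·10 = 1 + 0 + 1 = 2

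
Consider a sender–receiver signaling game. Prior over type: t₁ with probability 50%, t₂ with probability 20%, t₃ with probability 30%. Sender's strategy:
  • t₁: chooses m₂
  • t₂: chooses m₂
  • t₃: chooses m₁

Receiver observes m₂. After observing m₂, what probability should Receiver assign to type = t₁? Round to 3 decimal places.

Apply Bayes' rule using the sender's strategy as the likelihood.
P(m₂) = 0.5·1 + 0.2·1 + 0.3·0 = 0.7
P(t₁ | m₂) = (0.5·1) / 0.7 = 0.5 / 0.7 = 0.714286

0.714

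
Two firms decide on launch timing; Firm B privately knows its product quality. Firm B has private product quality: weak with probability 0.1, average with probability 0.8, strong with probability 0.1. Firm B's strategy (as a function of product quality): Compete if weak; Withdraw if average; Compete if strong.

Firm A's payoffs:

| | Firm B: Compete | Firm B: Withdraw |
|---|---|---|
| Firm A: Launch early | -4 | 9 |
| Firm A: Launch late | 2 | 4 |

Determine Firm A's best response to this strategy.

Launch early

E[Launch early] = 0.1·(-4) + 0.8·(9) + 0.1·(-4) = 6.4
E[Launch late] = 0.1·(2) + 0.8·(4) + 0.1·(2) = 3.6
Best response: Launch early (6.4 is the largest).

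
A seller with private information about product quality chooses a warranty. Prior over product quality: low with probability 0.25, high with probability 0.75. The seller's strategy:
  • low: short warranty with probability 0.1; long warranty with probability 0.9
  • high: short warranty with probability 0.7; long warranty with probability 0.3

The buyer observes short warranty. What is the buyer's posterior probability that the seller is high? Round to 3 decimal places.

0.955

P(short warranty) = 0.25·0.1 + 0.75·0.7 = 0.55
P(high | short warranty) = (0.75·0.7) / 0.55 = 0.525 / 0.55 = 0.954545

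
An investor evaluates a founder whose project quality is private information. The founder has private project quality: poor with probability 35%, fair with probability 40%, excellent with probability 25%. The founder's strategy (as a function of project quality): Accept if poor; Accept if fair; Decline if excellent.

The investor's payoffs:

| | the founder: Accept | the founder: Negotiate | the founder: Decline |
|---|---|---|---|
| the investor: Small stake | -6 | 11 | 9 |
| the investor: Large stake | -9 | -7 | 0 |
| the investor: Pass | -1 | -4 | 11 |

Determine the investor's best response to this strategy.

E[Small stake] = 0.35·(-6) + 0.4·(-6) + 0.25·(9) = -2.25
E[Large stake] = 0.35·(-9) + 0.4·(-9) + 0.25·(0) = -6.75
E[Pass] = 0.35·(-1) + 0.4·(-1) + 0.25·(11) = 2
Best response: Pass (2 is the largest).

Pass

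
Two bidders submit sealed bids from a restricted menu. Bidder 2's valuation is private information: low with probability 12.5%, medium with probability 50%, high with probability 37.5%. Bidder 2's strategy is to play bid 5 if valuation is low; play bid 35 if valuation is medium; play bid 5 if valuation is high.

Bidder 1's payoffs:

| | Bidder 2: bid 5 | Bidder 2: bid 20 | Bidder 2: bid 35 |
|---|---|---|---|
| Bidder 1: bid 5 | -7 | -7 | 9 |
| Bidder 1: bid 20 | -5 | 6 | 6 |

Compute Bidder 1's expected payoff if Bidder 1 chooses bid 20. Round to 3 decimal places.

0.500

E[bid 20] = 0.125·(-5) + 0.5·6 + 0.375·(-5) = (-0.625) + 3 + (-1.875) = 0.5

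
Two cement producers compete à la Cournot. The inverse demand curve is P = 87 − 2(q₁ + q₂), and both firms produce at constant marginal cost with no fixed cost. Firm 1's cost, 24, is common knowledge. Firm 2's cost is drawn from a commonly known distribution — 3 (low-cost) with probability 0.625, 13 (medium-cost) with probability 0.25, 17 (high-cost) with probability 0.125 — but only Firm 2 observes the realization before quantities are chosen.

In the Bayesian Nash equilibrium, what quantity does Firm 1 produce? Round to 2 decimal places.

Firm 2 with cost c maximizes (87 − 2(q₁+q₂) − c)·q₂, giving q₂(c) = (87 − c − 2q₁)/4.
E[c₂] = 0.625·3 + 0.25·13 + 0.125·17 = 7.25
Firm 1's FOC against E[q₂] yields q₁ = (87 − 2·24 + E[c₂])/6 = (87 − 48 + 7.25)/6 = 7.70833.

7.71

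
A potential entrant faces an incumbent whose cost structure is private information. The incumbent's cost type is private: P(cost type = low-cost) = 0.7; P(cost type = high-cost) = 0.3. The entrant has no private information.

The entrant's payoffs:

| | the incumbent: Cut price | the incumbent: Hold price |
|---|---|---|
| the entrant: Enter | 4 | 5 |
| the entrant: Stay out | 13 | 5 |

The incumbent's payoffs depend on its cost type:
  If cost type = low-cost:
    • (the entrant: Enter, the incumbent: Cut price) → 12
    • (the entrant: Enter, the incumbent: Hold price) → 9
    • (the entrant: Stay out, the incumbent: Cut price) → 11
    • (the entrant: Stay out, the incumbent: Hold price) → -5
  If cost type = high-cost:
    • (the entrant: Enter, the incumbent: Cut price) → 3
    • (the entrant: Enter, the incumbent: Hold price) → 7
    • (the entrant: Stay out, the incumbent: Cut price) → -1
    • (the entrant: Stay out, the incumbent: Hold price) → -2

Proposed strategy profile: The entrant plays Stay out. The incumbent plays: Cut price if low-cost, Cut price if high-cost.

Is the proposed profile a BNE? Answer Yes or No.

Yes

The entrant plays Stay out: E[Stay out] = 0.7·(13) + 0.3·(13) = 13; E[Enter] = 4. Best-responding. ✓
The incumbent (cost type low-cost), facing Stay out: Cut price gives 11, Hold price gives -5. Proposed Cut price is best. ✓
The incumbent (cost type high-cost), facing Stay out: Cut price gives -1, Hold price gives -2. Proposed Cut price is best. ✓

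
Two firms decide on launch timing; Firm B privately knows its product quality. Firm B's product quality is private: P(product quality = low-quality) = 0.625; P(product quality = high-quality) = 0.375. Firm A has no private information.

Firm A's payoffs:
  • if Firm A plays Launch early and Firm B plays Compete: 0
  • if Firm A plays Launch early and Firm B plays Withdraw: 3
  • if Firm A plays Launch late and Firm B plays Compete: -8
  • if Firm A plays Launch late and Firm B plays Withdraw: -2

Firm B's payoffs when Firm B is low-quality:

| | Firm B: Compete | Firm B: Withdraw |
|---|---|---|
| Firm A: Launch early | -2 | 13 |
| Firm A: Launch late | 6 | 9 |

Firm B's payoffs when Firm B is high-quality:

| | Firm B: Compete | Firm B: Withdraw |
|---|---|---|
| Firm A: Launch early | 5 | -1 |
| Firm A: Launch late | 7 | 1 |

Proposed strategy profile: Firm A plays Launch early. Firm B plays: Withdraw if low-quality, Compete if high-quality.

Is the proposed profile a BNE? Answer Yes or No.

Yes

A profile is a BNE iff every type of every player is best-responding given beliefs about the other side.
Firm A plays Launch early: E[Launch early] = 0.625·(3) + 0.375·(0) = 1.875; E[Launch late] = -4.25. Best-responding. ✓
Firm B (product quality low-quality), facing Launch early: Compete gives -2, Withdraw gives 13. Proposed Withdraw is best. ✓
Firm B (product quality high-quality), facing Launch early: Compete gives 5, Withdraw gives -1. Proposed Compete is best. ✓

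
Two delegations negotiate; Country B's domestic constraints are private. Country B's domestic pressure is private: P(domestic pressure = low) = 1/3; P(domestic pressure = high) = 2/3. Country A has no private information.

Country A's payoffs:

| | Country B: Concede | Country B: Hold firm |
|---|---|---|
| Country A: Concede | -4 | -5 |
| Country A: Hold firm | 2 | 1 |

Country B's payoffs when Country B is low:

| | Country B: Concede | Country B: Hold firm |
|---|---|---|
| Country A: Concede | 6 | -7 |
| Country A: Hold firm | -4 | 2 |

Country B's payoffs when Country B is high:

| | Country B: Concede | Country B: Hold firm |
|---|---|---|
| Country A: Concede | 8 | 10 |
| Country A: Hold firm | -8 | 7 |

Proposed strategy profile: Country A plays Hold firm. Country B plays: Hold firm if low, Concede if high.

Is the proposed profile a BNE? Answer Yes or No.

No

Country A plays Hold firm: E[Hold firm] = 1/3·(1) + 2/3·(2) = 5/3; E[Concede] = -13/3. Best-responding. ✓
Country B (domestic pressure low), facing Hold firm: Concede gives -4, Hold firm gives 2. Proposed Hold firm is best. ✓
Country B (domestic pressure high), facing Hold firm: Concede gives -8, Hold firm gives 7. Proposed Concede is not best — profitable deviation exists. ✗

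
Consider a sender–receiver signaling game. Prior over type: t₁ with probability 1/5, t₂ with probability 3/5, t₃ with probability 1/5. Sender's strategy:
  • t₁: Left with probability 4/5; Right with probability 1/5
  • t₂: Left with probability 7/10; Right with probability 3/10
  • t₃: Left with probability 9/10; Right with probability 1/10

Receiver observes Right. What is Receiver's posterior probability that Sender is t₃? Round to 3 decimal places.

Apply Bayes' rule using the sender's strategy as the likelihood.
P(Right) = (1/5)·(1/5) + (3/5)·(3/10) + (1/5)·(1/10) = 6/25
P(t₃ | Right) = ((1/5)·(1/10)) / (6/25) = (1/50) / (6/25) = 1/12

0.083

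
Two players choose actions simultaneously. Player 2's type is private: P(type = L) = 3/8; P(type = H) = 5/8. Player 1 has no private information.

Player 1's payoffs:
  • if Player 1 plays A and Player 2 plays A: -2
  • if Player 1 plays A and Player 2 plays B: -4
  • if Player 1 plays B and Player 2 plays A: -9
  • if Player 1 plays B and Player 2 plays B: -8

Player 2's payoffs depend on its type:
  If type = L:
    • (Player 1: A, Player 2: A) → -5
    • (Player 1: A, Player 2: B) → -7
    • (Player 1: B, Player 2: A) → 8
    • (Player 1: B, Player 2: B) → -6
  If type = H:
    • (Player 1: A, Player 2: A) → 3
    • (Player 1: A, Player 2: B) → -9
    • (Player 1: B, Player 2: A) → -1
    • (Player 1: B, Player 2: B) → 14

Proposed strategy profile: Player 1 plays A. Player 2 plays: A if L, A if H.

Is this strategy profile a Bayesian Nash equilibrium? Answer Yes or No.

Yes

Player 1 plays A: E[A] = 3/8·(-2) + 5/8·(-2) = -2; E[B] = -9. Best-responding. ✓
Player 2 (type L), facing A: A gives -5, B gives -7. Proposed A is best. ✓
Player 2 (type H), facing A: A gives 3, B gives -9. Proposed A is best. ✓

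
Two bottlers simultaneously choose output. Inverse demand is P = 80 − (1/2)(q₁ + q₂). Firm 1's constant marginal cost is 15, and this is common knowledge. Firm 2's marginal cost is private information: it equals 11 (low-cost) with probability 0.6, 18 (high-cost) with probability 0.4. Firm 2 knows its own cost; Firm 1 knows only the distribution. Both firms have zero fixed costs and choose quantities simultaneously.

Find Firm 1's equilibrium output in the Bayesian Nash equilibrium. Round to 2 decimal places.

42.53

Firm 2 with cost c maximizes (80 − (1/2)(q₁+q₂) − c)·q₂, giving q₂(c) = (80 − c − (1/2)q₁).
E[c₂] = 0.6·11 + 0.4·18 = 13.8
Firm 1's FOC against E[q₂] yields q₁ = (80 − 2·15 + E[c₂])/(3/2) = (80 − 30 + 13.8)/(3/2) = 42.5333.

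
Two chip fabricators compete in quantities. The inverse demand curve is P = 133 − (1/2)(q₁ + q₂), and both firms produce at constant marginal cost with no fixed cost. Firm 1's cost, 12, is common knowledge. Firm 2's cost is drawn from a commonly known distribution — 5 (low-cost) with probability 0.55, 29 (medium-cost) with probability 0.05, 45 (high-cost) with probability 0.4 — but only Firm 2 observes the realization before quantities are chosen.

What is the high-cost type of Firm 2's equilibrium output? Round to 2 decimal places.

44.27

Each type of Firm 2 best-responds to q₁; Firm 1 best-responds to the expected q₂ over Firm 2's types.
Firm 2 with cost c maximizes (133 − (1/2)(q₁+q₂) − c)·q₂, giving q₂(c) = (133 − c − (1/2)q₁).
E[c₂] = 0.55·5 + 0.05·29 + 0.4·45 = 22.2
Firm 1's FOC against E[q₂] yields q₁ = (133 − 2·12 + E[c₂])/(3/2) = (133 − 24 + 22.2)/(3/2) = 87.4667.
q₂(high-cost) = (133 − 45 − (1/2)·87.4667) = 44.2667.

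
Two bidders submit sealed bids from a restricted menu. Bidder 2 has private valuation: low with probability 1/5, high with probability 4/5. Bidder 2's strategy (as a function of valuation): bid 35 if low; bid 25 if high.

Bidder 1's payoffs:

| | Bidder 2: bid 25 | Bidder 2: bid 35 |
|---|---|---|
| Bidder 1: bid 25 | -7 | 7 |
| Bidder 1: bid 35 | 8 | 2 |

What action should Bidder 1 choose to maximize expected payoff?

E[bid 25] = 1/5·(7) + 4/5·(-7) = -21/5
E[bid 35] = 1/5·(2) + 4/5·(8) = 34/5
Best response: bid 35 (34/5 is the largest).

bid 35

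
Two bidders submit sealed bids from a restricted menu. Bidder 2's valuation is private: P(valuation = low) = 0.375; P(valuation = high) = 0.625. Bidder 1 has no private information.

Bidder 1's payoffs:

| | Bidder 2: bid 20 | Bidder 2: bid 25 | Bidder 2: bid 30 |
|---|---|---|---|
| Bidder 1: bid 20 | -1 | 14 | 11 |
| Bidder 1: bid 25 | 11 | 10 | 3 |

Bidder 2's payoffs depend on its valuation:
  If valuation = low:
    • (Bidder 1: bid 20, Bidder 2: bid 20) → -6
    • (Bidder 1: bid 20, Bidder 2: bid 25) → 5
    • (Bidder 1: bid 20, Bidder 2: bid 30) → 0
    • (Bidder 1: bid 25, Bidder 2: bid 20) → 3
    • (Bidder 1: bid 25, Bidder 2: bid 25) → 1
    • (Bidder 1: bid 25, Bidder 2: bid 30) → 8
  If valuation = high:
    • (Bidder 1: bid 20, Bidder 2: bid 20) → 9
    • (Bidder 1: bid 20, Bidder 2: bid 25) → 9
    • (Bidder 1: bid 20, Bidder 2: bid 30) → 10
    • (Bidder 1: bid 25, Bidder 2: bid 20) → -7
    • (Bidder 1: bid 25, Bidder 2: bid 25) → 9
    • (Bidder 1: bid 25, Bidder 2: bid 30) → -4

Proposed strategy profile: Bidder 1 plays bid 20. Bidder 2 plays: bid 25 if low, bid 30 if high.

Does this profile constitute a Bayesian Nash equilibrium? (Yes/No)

Yes

Bidder 1 plays bid 20: E[bid 20] = 0.375·(14) + 0.625·(11) = 12.125; E[bid 25] = 5.625. Best-responding. ✓
Bidder 2 (valuation low), facing bid 20: bid 20 gives -6, bid 25 gives 5, bid 30 gives 0. Proposed bid 25 is best. ✓
Bidder 2 (valuation high), facing bid 20: bid 20 gives 9, bid 25 gives 9, bid 30 gives 10. Proposed bid 30 is best. ✓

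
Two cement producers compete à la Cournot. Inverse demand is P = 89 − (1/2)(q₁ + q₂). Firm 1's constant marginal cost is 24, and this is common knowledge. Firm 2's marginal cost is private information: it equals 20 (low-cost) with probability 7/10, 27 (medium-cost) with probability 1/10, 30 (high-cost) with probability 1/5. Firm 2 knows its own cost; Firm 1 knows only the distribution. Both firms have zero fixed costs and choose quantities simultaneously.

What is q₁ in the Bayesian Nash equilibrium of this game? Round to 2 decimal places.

Firm 2 with cost c maximizes (89 − (1/2)(q₁+q₂) − c)·q₂, giving q₂(c) = (89 − c − (1/2)q₁).
E[c₂] = 7/10·20 + 1/10·27 + 1/5·30 = 22.7
Firm 1's FOC against E[q₂] yields q₁ = (89 − 2·24 + E[c₂])/(3/2) = (89 − 48 + 22.7)/(3/2) = 42.4667.

42.47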